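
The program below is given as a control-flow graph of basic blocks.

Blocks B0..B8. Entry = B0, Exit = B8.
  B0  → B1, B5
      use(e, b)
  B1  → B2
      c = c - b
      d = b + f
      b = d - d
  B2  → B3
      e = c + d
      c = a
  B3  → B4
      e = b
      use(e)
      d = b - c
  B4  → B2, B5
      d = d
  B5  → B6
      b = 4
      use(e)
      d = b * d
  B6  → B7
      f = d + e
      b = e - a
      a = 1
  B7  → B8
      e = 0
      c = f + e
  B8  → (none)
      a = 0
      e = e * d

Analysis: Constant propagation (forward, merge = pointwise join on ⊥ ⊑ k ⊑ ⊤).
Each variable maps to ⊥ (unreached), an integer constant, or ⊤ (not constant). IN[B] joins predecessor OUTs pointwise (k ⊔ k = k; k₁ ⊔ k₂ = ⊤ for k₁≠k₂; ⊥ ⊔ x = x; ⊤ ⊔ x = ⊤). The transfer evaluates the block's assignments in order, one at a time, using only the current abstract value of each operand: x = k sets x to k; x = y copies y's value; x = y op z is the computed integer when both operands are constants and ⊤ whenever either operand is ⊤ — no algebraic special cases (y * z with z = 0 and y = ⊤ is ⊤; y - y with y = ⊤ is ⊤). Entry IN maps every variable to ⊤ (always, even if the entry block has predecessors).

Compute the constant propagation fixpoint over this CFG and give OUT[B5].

Converged values:
  B0: | IN=(all ⊤) | OUT=(all ⊤)
  B1: | IN=(all ⊤) | OUT=(all ⊤)
  B2: | IN=(all ⊤) | OUT=(all ⊤)
  B3: | IN=(all ⊤) | OUT=(all ⊤)
  B4: | IN=(all ⊤) | OUT=(all ⊤)
  B5: | IN=(all ⊤) | OUT={b:4; rest ⊤}
  B6: | IN={b:4; rest ⊤} | OUT={a:1; rest ⊤}
  B7: | IN={a:1; rest ⊤} | OUT={a:1, e:0; rest ⊤}
  B8: | IN={a:1, e:0; rest ⊤} | OUT={a:0; rest ⊤}

Merge at B5: IN[B5] = OUT[B0] ⊔ OUT[B4] = {a: ⊤, b: ⊤, c: ⊤, d: ⊤, e: ⊤, f: ⊤}
Applying B5's transfer function to that IN value gives OUT[B5] (row B5 above).

Answer: {a: ⊤, b: 4, c: ⊤, d: ⊤, e: ⊤, f: ⊤}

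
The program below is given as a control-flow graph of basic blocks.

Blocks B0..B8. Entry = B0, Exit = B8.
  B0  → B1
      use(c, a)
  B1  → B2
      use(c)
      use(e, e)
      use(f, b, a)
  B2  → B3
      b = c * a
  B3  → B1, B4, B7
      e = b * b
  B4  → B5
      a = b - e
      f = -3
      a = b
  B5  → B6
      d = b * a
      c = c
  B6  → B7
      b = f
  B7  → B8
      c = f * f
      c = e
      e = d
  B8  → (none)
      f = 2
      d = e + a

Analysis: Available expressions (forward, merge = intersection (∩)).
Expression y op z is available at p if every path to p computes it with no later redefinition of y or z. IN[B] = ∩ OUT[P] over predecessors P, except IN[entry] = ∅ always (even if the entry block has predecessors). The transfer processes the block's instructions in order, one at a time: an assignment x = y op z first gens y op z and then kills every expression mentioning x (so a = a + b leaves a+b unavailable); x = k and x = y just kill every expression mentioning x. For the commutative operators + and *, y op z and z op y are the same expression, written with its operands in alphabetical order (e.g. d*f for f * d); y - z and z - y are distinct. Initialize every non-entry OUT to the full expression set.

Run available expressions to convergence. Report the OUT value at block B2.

Answer: {a*c}

Trace:
Fixpoint table:
  B0:   IN={}   OUT={}
  B1:   IN={}   OUT={}
  B2:   IN={}   OUT={a*c}
  B3:   IN={a*c}   OUT={a*c, b*b}
  B4:   IN={a*c, b*b}   OUT={b*b, b-e}
  B5:   IN={b*b, b-e}   OUT={a*b, b*b, b-e}
  B6:   IN={a*b, b*b, b-e}   OUT={}
  B7:   IN={}   OUT={f*f}
  B8:   IN={f*f}   OUT={a+e}

Merge at B2: IN[B2] = OUT[B1] = {}
Applying B2's transfer function to that IN value gives OUT[B2] (row B2 above).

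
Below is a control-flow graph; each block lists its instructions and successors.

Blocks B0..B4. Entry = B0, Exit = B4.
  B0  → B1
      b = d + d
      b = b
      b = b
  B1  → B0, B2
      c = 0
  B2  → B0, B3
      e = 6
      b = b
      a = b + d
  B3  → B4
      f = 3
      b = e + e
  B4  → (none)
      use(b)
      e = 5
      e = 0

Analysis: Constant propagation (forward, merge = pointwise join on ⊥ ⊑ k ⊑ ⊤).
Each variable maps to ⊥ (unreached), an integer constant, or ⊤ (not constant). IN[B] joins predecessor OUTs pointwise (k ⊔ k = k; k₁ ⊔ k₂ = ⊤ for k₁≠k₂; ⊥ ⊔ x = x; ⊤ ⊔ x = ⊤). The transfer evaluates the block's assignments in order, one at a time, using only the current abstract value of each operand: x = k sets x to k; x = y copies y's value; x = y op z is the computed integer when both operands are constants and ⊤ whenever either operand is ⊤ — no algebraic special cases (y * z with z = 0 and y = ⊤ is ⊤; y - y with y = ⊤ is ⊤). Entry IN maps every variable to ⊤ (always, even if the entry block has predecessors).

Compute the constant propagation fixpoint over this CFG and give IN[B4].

Answer: {a: ⊤, b: 12, c: 0, d: ⊤, e: 6, f: 3}

Working:
Per-block solution:
  B0:  IN=(all ⊤)  OUT=(all ⊤)
  B1:  IN=(all ⊤)  OUT={c:0; rest ⊤}
  B2:  IN={c:0; rest ⊤}  OUT={c:0, e:6; rest ⊤}
  B3:  IN={c:0, e:6; rest ⊤}  OUT={b:12, c:0, e:6, f:3; rest ⊤}
  B4:  IN={b:12, c:0, e:6, f:3; rest ⊤}  OUT={b:12, c:0, e:0, f:3; rest ⊤}

Merge at B4: IN[B4] = OUT[B3] = {a: ⊤, b: 12, c: 0, d: ⊤, e: 6, f: 3}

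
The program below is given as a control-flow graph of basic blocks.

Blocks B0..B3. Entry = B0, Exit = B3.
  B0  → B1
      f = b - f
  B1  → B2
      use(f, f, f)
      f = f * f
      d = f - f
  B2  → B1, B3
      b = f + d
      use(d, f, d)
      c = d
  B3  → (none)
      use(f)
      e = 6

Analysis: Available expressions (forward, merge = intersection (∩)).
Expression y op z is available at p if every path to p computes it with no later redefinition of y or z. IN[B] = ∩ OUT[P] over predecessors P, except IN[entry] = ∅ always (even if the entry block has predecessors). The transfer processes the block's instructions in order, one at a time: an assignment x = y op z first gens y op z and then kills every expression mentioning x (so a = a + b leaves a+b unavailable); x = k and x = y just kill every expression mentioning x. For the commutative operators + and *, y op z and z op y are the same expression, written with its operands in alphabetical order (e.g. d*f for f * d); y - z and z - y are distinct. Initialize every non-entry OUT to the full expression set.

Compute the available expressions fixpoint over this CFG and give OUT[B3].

Fixpoint table:
  B0:  IN={}  OUT={}
  B1:  IN={}  OUT={f-f}
  B2:  IN={f-f}  OUT={d+f, f-f}
  B3:  IN={d+f, f-f}  OUT={d+f, f-f}

Merge at B3: IN[B3] = OUT[B2] = {d+f, f-f}
Applying B3's transfer function to that IN value gives OUT[B3] (row B3 above).

Answer: {d+f, f-f}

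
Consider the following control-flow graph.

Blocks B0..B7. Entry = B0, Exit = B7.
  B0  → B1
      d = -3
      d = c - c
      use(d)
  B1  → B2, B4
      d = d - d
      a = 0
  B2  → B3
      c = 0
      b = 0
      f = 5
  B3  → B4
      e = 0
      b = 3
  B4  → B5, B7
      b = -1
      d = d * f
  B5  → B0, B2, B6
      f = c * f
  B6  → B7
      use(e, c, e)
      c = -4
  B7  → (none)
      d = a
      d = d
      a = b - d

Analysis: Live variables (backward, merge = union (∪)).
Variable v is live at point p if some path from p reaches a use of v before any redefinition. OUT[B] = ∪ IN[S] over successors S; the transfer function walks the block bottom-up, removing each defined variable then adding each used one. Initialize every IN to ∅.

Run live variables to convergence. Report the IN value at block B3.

Per-block solution:
  B0:   IN={c, e, f}   OUT={c, d, e, f}
  B1:   IN={c, d, e, f}   OUT={a, c, d, e, f}
  B2:   IN={a, d}   OUT={a, c, d, f}
  B3:   IN={a, c, d, f}   OUT={a, c, d, e, f}
  B4:   IN={a, c, d, e, f}   OUT={a, b, c, d, e, f}
  B5:   IN={a, b, c, d, e, f}   OUT={a, b, c, d, e, f}
  B6:   IN={a, b, c, e}   OUT={a, b}
  B7:   IN={a, b}   OUT={}

Merge at B3: OUT[B3] = IN[B4] = {a, c, d, e, f}
Applying B3's transfer function to that OUT value gives IN[B3] (row B3 above).

Answer: {a, c, d, f}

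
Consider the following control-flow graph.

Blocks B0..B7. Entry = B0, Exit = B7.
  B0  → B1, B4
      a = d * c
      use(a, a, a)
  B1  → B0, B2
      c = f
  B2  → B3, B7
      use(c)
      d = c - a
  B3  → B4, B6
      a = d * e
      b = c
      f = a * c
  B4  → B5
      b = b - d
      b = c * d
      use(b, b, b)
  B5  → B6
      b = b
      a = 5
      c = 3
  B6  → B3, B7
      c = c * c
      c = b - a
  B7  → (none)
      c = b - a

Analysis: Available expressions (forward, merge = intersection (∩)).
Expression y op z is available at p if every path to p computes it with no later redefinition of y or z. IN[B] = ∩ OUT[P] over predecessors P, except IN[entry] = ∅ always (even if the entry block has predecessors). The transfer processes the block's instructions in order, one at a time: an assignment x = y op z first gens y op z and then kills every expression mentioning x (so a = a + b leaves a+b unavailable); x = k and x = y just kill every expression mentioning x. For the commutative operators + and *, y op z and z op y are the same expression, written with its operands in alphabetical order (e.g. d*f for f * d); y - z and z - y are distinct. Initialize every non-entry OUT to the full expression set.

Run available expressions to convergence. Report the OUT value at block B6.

Fixpoint table:
  B0:  IN={}  OUT={c*d}
  B1:  IN={c*d}  OUT={}
  B2:  IN={}  OUT={c-a}
  B3:  IN={}  OUT={a*c, d*e}
  B4:  IN={}  OUT={c*d}
  B5:  IN={c*d}  OUT={}
  B6:  IN={}  OUT={b-a}
  B7:  IN={}  OUT={b-a}

Merge at B6: IN[B6] = OUT[B3] ∩ OUT[B5] = {}
Applying B6's transfer function to that IN value gives OUT[B6] (row B6 above).

Answer: {b-a}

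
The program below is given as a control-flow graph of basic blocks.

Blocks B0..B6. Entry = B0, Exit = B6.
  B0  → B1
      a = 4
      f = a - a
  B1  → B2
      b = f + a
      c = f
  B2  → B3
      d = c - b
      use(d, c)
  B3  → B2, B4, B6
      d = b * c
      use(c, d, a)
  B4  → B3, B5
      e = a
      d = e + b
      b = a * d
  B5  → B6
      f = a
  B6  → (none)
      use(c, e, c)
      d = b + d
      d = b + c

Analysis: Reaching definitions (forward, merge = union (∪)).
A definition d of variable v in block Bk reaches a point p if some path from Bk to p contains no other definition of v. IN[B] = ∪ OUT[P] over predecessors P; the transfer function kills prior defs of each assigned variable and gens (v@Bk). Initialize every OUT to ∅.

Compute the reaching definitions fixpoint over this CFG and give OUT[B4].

Converged values:
  B0:   IN={}   OUT={a@B0, f@B0}
  B1:   IN={a@B0, f@B0}   OUT={a@B0, b@B1, c@B1, f@B0}
  B2:   IN={a@B0, b@B1, b@B4, c@B1, d@B3, e@B4, f@B0}   OUT={a@B0, b@B1, b@B4, c@B1, d@B2, e@B4, f@B0}
  B3:   IN={a@B0, b@B1, b@B4, c@B1, d@B2, d@B4, e@B4, f@B0}   OUT={a@B0, b@B1, b@B4, c@B1, d@B3, e@B4, f@B0}
  B4:   IN={a@B0, b@B1, b@B4, c@B1, d@B3, e@B4, f@B0}   OUT={a@B0, b@B4, c@B1, d@B4, e@B4, f@B0}
  B5:   IN={a@B0, b@B4, c@B1, d@B4, e@B4, f@B0}   OUT={a@B0, b@B4, c@B1, d@B4, e@B4, f@B5}
  B6:   IN={a@B0, b@B1, b@B4, c@B1, d@B3, d@B4, e@B4, f@B0, f@B5}   OUT={a@B0, b@B1, b@B4, c@B1, d@B6, e@B4, f@B0, f@B5}

Merge at B4: IN[B4] = OUT[B3] = {a@B0, b@B1, b@B4, c@B1, d@B3, e@B4, f@B0}
Applying B4's transfer function to that IN value gives OUT[B4] (row B4 above).

Answer: {a@B0, b@B4, c@B1, d@B4, e@B4, f@B0}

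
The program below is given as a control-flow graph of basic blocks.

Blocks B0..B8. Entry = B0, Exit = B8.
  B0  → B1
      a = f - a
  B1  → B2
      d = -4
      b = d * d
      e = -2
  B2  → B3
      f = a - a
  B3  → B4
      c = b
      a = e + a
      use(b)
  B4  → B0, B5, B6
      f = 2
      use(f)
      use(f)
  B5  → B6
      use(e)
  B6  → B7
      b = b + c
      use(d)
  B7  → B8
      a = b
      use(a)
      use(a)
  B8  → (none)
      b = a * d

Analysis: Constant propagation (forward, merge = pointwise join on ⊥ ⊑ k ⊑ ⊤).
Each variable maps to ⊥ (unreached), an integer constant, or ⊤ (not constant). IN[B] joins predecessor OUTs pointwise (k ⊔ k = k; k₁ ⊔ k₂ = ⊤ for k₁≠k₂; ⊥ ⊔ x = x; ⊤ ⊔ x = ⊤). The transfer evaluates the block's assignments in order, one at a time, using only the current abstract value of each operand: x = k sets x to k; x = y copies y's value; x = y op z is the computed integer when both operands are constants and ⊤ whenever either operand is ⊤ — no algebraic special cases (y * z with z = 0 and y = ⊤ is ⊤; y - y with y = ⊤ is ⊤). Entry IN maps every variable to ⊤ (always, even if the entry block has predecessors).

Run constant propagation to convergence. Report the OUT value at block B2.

Per-block solution:
  B0:   IN=(all ⊤)   OUT=(all ⊤)
  B1:   IN=(all ⊤)   OUT={b:16, d:-4, e:-2; rest ⊤}
  B2:   IN={b:16, d:-4, e:-2; rest ⊤}   OUT={b:16, d:-4, e:-2; rest ⊤}
  B3:   IN={b:16, d:-4, e:-2; rest ⊤}   OUT={b:16, c:16, d:-4, e:-2; rest ⊤}
  B4:   IN={b:16, c:16, d:-4, e:-2; rest ⊤}   OUT={b:16, c:16, d:-4, e:-2, f:2; rest ⊤}
  B5:   IN={b:16, c:16, d:-4, e:-2, f:2; rest ⊤}   OUT={b:16, c:16, d:-4, e:-2, f:2; rest ⊤}
  B6:   IN={b:16, c:16, d:-4, e:-2, f:2; rest ⊤}   OUT={b:32, c:16, d:-4, e:-2, f:2; rest ⊤}
  B7:   IN={b:32, c:16, d:-4, e:-2, f:2; rest ⊤}   OUT={a:32, b:32, c:16, d:-4, e:-2, f:2; rest ⊤}
  B8:   IN={a:32, b:32, c:16, d:-4, e:-2, f:2; rest ⊤}   OUT={a:32, b:-128, c:16, d:-4, e:-2, f:2; rest ⊤}

Merge at B2: IN[B2] = OUT[B1] = {a: ⊤, b: 16, c: ⊤, d: -4, e: -2, f: ⊤}
Applying B2's transfer function to that IN value gives OUT[B2] (row B2 above).

Answer: {a: ⊤, b: 16, c: ⊤, d: -4, e: -2, f: ⊤}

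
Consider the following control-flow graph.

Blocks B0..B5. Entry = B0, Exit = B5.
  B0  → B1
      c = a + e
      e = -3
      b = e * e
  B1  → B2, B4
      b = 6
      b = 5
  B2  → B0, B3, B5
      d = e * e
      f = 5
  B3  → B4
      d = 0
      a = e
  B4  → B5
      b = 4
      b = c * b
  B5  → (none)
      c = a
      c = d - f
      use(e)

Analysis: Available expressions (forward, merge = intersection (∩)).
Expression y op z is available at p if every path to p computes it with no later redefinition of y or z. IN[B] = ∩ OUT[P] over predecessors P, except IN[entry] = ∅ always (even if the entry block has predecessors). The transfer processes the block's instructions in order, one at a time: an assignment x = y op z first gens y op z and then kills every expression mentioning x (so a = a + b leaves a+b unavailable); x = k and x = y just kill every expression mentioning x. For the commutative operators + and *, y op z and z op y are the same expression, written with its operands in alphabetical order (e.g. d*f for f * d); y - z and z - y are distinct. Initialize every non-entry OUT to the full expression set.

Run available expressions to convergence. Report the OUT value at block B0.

Answer: {e*e}

Trace:
Fixpoint table:
  B0:   IN={}   OUT={e*e}
  B1:   IN={e*e}   OUT={e*e}
  B2:   IN={e*e}   OUT={e*e}
  B3:   IN={e*e}   OUT={e*e}
  B4:   IN={e*e}   OUT={e*e}
  B5:   IN={e*e}   OUT={d-f, e*e}

Merge at B0 (entry node, so the boundary value {} is joined with the incoming edge(s)): IN[B0] = {} ∩ OUT[B2] = {}
Applying B0's transfer function to that IN value gives OUT[B0] (row B0 above).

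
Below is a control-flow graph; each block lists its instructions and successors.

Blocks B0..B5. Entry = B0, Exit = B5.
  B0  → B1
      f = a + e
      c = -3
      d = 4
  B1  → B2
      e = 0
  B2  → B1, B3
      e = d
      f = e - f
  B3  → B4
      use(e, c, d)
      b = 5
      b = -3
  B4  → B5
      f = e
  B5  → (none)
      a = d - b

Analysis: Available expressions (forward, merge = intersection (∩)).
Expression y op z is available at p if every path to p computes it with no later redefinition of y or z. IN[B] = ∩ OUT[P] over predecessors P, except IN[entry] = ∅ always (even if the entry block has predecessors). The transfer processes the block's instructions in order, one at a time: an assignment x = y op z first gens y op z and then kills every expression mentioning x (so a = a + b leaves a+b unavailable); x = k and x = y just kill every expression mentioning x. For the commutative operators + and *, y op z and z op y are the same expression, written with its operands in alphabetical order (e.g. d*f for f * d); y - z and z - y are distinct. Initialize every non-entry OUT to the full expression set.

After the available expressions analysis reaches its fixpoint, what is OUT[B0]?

Answer: {a+e}

Derivation:
Converged values:
  B0:   IN={}   OUT={a+e}
  B1:   IN={}   OUT={}
  B2:   IN={}   OUT={}
  B3:   IN={}   OUT={}
  B4:   IN={}   OUT={}
  B5:   IN={}   OUT={d-b}

B0 is the boundary node: IN[B0] = {}
Applying B0's transfer function to that IN value gives OUT[B0] (row B0 above).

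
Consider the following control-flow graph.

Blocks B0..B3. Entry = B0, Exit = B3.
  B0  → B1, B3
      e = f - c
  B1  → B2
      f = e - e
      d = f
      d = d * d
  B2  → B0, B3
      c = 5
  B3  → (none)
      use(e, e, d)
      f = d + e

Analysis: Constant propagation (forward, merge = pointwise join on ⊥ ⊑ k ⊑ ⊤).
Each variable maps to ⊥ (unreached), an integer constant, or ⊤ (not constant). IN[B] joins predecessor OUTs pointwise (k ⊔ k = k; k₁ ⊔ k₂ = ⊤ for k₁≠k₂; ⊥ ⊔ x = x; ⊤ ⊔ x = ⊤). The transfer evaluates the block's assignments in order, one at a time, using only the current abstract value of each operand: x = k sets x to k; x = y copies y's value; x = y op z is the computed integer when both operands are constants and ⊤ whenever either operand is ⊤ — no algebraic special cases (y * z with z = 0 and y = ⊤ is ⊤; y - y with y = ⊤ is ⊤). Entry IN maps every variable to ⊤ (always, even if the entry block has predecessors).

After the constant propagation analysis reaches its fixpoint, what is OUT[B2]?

Fixpoint table:
  B0:  IN=(all ⊤)  OUT=(all ⊤)
  B1:  IN=(all ⊤)  OUT=(all ⊤)
  B2:  IN=(all ⊤)  OUT={c:5; rest ⊤}
  B3:  IN=(all ⊤)  OUT=(all ⊤)

Merge at B2: IN[B2] = OUT[B1] = {a: ⊤, b: ⊤, c: ⊤, d: ⊤, e: ⊤, f: ⊤}
Applying B2's transfer function to that IN value gives OUT[B2] (row B2 above).

Answer: {a: ⊤, b: ⊤, c: 5, d: ⊤, e: ⊤, f: ⊤}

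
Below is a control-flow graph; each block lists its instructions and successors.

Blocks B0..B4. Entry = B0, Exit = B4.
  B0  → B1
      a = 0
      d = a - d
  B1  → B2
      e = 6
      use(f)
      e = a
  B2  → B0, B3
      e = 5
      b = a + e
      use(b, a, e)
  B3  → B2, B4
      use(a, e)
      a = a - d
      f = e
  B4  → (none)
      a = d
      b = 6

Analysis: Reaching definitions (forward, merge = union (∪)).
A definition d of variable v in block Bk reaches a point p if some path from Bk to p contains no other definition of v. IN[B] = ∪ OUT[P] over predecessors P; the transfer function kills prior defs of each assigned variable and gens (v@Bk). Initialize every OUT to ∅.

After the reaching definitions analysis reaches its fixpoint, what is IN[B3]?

Fixpoint table:
  B0: | IN={a@B0, a@B3, b@B2, d@B0, e@B2, f@B3} | OUT={a@B0, b@B2, d@B0, e@B2, f@B3}
  B1: | IN={a@B0, b@B2, d@B0, e@B2, f@B3} | OUT={a@B0, b@B2, d@B0, e@B1, f@B3}
  B2: | IN={a@B0, a@B3, b@B2, d@B0, e@B1, e@B2, f@B3} | OUT={a@B0, a@B3, b@B2, d@B0, e@B2, f@B3}
  B3: | IN={a@B0, a@B3, b@B2, d@B0, e@B2, f@B3} | OUT={a@B3, b@B2, d@B0, e@B2, f@B3}
  B4: | IN={a@B3, b@B2, d@B0, e@B2, f@B3} | OUT={a@B4, b@B4, d@B0, e@B2, f@B3}

Merge at B3: IN[B3] = OUT[B2] = {a@B0, a@B3, b@B2, d@B0, e@B2, f@B3}

Answer: {a@B0, a@B3, b@B2, d@B0, e@B2, f@B3}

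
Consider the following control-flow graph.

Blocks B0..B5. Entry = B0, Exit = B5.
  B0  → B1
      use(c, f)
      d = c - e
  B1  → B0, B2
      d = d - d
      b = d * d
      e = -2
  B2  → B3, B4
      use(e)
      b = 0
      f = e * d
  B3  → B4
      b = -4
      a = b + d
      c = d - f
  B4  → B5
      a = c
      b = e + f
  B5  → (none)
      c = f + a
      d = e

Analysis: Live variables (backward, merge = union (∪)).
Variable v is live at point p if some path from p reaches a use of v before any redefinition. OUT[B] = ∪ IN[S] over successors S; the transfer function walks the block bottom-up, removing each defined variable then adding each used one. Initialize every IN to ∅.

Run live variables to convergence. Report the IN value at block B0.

Fixpoint table:
  B0:   IN={c, e, f}   OUT={c, d, f}
  B1:   IN={c, d, f}   OUT={c, d, e, f}
  B2:   IN={c, d, e}   OUT={c, d, e, f}
  B3:   IN={d, e, f}   OUT={c, e, f}
  B4:   IN={c, e, f}   OUT={a, e, f}
  B5:   IN={a, e, f}   OUT={}

Merge at B0: OUT[B0] = IN[B1] = {c, d, f}
Applying B0's transfer function to that OUT value gives IN[B0] (row B0 above).

Answer: {c, e, f}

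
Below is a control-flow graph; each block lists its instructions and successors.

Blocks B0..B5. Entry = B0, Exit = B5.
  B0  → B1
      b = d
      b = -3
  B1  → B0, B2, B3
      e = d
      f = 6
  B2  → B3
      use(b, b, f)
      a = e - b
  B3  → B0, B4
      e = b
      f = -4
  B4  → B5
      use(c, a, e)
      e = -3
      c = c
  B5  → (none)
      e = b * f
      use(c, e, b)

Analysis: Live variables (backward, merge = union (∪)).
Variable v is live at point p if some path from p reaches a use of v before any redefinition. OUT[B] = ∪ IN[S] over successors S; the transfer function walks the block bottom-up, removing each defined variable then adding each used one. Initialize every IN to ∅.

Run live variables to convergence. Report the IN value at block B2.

Converged values:
  B0:   IN={a, c, d}   OUT={a, b, c, d}
  B1:   IN={a, b, c, d}   OUT={a, b, c, d, e, f}
  B2:   IN={b, c, d, e, f}   OUT={a, b, c, d}
  B3:   IN={a, b, c, d}   OUT={a, b, c, d, e, f}
  B4:   IN={a, b, c, e, f}   OUT={b, c, f}
  B5:   IN={b, c, f}   OUT={}

Merge at B2: OUT[B2] = IN[B3] = {a, b, c, d}
Applying B2's transfer function to that OUT value gives IN[B2] (row B2 above).

Answer: {b, c, d, e, f}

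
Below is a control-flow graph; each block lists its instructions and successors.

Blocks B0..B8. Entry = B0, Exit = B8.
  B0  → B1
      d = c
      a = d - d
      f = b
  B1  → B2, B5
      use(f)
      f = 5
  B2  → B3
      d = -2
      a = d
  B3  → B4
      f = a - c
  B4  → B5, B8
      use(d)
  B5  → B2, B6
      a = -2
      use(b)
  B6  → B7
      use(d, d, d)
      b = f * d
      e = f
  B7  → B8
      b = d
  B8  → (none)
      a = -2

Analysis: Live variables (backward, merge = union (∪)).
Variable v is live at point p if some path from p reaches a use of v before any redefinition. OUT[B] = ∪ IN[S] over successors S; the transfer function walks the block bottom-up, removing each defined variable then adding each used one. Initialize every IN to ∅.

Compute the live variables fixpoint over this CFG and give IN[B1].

Answer: {b, c, d, f}

Working:
Converged values:
  B0:  IN={b, c}  OUT={b, c, d, f}
  B1:  IN={b, c, d, f}  OUT={b, c, d, f}
  B2:  IN={b, c}  OUT={a, b, c, d}
  B3:  IN={a, b, c, d}  OUT={b, c, d, f}
  B4:  IN={b, c, d, f}  OUT={b, c, d, f}
  B5:  IN={b, c, d, f}  OUT={b, c, d, f}
  B6:  IN={d, f}  OUT={d}
  B7:  IN={d}  OUT={}
  B8:  IN={}  OUT={}

Merge at B1: OUT[B1] = IN[B2] ⊔ IN[B5] = {b, c, d, f}
Applying B1's transfer function to that OUT value gives IN[B1] (row B1 above).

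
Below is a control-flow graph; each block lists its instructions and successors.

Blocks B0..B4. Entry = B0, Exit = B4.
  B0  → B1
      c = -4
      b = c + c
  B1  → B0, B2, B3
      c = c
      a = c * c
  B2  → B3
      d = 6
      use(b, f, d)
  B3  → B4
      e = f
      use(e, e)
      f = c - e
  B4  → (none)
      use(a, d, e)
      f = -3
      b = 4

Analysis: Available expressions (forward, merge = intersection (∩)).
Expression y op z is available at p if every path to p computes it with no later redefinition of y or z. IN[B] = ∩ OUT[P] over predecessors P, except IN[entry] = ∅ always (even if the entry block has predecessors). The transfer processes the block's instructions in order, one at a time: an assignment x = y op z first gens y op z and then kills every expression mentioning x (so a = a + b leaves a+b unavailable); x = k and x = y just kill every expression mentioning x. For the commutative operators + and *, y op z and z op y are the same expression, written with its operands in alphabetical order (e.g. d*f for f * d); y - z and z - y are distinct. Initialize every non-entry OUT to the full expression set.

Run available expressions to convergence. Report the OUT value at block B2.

Fixpoint table:
  B0:   IN={}   OUT={c+c}
  B1:   IN={c+c}   OUT={c*c}
  B2:   IN={c*c}   OUT={c*c}
  B3:   IN={c*c}   OUT={c*c, c-e}
  B4:   IN={c*c, c-e}   OUT={c*c, c-e}

Merge at B2: IN[B2] = OUT[B1] = {c*c}
Applying B2's transfer function to that IN value gives OUT[B2] (row B2 above).

Answer: {c*c}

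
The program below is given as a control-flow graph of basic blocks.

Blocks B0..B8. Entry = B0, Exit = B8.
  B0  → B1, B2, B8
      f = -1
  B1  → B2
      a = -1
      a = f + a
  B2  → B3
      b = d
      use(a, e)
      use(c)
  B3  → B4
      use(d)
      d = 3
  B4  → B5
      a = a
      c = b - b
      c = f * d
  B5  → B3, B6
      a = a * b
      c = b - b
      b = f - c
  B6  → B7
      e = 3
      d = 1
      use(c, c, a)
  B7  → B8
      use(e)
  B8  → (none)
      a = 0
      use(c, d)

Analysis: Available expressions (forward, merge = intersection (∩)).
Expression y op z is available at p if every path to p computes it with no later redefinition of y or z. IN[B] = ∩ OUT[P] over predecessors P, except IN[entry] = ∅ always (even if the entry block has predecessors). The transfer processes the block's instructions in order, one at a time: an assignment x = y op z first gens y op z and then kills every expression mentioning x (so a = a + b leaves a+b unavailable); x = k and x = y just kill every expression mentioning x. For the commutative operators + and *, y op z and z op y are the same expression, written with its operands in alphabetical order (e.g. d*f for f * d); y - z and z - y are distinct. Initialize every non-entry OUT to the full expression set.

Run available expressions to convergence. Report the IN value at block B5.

Answer: {b-b, d*f}

Working:
Fixpoint table:
  B0:   IN={}   OUT={}
  B1:   IN={}   OUT={}
  B2:   IN={}   OUT={}
  B3:   IN={}   OUT={}
  B4:   IN={}   OUT={b-b, d*f}
  B5:   IN={b-b, d*f}   OUT={d*f, f-c}
  B6:   IN={d*f, f-c}   OUT={f-c}
  B7:   IN={f-c}   OUT={f-c}
  B8:   IN={}   OUT={}

Merge at B5: IN[B5] = OUT[B4] = {b-b, d*f}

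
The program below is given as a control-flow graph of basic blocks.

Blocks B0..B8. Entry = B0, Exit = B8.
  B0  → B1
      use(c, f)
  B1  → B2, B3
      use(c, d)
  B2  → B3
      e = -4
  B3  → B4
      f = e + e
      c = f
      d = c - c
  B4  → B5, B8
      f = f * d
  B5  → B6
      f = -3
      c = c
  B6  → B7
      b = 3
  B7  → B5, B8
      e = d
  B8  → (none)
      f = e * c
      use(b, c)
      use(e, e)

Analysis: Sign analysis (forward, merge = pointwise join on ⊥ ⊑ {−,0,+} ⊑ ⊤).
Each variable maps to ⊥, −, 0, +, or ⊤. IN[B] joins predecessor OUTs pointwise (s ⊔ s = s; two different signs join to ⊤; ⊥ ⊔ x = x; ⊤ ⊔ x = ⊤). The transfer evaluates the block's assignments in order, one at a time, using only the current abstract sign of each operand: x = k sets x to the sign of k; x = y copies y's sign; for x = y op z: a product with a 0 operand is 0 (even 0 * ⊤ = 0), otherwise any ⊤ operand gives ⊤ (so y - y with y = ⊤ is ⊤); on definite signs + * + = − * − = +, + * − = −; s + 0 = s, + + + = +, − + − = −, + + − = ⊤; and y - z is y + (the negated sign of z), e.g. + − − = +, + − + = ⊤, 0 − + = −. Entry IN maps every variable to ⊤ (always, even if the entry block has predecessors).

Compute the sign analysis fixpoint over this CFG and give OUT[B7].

Fixpoint table:
  B0:   IN=(all ⊤)   OUT=(all ⊤)
  B1:   IN=(all ⊤)   OUT=(all ⊤)
  B2:   IN=(all ⊤)   OUT={e:-; rest ⊤}
  B3:   IN=(all ⊤)   OUT=(all ⊤)
  B4:   IN=(all ⊤)   OUT=(all ⊤)
  B5:   IN=(all ⊤)   OUT={f:-; rest ⊤}
  B6:   IN={f:-; rest ⊤}   OUT={b:+, f:-; rest ⊤}
  B7:   IN={b:+, f:-; rest ⊤}   OUT={b:+, f:-; rest ⊤}
  B8:   IN=(all ⊤)   OUT=(all ⊤)

Merge at B7: IN[B7] = OUT[B6] = {a: ⊤, b: +, c: ⊤, d: ⊤, e: ⊤, f: -}
Applying B7's transfer function to that IN value gives OUT[B7] (row B7 above).

Answer: {a: ⊤, b: +, c: ⊤, d: ⊤, e: ⊤, f: -}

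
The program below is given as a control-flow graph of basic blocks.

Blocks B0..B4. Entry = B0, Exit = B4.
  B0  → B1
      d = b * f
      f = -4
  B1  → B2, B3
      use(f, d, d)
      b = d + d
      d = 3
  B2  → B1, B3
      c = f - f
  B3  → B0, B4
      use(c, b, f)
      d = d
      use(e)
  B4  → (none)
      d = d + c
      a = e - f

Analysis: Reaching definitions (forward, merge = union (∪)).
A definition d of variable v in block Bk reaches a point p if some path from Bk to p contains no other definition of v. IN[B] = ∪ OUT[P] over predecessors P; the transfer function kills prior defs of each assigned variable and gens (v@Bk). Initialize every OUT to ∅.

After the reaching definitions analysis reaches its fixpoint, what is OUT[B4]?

Answer: {a@B4, b@B1, c@B2, d@B4, f@B0}

Working:
Fixpoint table:
  B0:  IN={b@B1, c@B2, d@B3, f@B0}  OUT={b@B1, c@B2, d@B0, f@B0}
  B1:  IN={b@B1, c@B2, d@B0, d@B1, f@B0}  OUT={b@B1, c@B2, d@B1, f@B0}
  B2:  IN={b@B1, c@B2, d@B1, f@B0}  OUT={b@B1, c@B2, d@B1, f@B0}
  B3:  IN={b@B1, c@B2, d@B1, f@B0}  OUT={b@B1, c@B2, d@B3, f@B0}
  B4:  IN={b@B1, c@B2, d@B3, f@B0}  OUT={a@B4, b@B1, c@B2, d@B4, f@B0}

Merge at B4: IN[B4] = OUT[B3] = {b@B1, c@B2, d@B3, f@B0}
Applying B4's transfer function to that IN value gives OUT[B4] (row B4 above).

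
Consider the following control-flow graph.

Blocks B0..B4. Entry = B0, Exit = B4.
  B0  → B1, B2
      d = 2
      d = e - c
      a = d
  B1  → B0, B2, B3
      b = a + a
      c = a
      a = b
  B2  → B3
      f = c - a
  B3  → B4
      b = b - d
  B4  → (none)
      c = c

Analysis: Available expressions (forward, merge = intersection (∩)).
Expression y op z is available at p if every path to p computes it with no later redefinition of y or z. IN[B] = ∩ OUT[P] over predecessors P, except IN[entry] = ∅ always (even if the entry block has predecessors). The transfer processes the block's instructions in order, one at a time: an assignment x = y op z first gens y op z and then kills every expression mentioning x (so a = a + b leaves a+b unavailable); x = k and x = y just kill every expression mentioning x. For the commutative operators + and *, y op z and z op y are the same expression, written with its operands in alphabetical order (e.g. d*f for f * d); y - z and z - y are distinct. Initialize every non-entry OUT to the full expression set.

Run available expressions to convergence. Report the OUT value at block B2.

Answer: {c-a}

Derivation:
Fixpoint table:
  B0:  IN={}  OUT={e-c}
  B1:  IN={e-c}  OUT={}
  B2:  IN={}  OUT={c-a}
  B3:  IN={}  OUT={}
  B4:  IN={}  OUT={}

Merge at B2: IN[B2] = OUT[B0] ∩ OUT[B1] = {}
Applying B2's transfer function to that IN value gives OUT[B2] (row B2 above).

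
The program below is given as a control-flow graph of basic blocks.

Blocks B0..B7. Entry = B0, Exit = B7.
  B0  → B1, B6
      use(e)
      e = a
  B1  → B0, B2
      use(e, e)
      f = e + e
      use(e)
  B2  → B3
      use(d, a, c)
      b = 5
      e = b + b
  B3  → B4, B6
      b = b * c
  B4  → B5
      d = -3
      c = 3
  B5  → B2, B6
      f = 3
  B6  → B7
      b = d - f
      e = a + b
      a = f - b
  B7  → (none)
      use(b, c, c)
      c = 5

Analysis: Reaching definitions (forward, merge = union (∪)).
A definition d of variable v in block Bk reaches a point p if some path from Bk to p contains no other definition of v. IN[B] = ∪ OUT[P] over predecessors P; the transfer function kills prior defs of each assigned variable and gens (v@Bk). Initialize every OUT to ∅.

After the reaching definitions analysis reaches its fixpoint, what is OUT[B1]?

Answer: {e@B0, f@B1}

Working:
Fixpoint table:
  B0:   IN={e@B0, f@B1}   OUT={e@B0, f@B1}
  B1:   IN={e@B0, f@B1}   OUT={e@B0, f@B1}
  B2:   IN={b@B3, c@B4, d@B4, e@B0, e@B2, f@B1, f@B5}   OUT={b@B2, c@B4, d@B4, e@B2, f@B1, f@B5}
  B3:   IN={b@B2, c@B4, d@B4, e@B2, f@B1, f@B5}   OUT={b@B3, c@B4, d@B4, e@B2, f@B1, f@B5}
  B4:   IN={b@B3, c@B4, d@B4, e@B2, f@B1, f@B5}   OUT={b@B3, c@B4, d@B4, e@B2, f@B1, f@B5}
  B5:   IN={b@B3, c@B4, d@B4, e@B2, f@B1, f@B5}   OUT={b@B3, c@B4, d@B4, e@B2, f@B5}
  B6:   IN={b@B3, c@B4, d@B4, e@B0, e@B2, f@B1, f@B5}   OUT={a@B6, b@B6, c@B4, d@B4, e@B6, f@B1, f@B5}
  B7:   IN={a@B6, b@B6, c@B4, d@B4, e@B6, f@B1, f@B5}   OUT={a@B6, b@B6, c@B7, d@B4, e@B6, f@B1, f@B5}

Merge at B1: IN[B1] = OUT[B0] = {e@B0, f@B1}
Applying B1's transfer function to that IN value gives OUT[B1] (row B1 above).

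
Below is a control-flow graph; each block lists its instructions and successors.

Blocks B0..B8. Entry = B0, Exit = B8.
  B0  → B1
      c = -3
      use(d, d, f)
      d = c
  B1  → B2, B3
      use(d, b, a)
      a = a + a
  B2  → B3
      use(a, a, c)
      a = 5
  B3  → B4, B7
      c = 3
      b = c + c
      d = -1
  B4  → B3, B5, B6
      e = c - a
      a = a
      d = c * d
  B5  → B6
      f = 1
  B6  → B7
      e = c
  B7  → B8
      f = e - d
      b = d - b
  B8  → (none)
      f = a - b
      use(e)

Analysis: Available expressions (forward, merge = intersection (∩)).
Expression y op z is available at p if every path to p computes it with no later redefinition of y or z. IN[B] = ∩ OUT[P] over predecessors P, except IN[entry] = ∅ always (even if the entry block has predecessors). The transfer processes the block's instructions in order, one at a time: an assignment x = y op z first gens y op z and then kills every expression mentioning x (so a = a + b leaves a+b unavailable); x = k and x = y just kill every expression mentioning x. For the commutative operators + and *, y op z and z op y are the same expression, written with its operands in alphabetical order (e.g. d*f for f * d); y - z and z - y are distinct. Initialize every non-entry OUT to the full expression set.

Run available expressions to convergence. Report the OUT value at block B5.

Answer: {c+c}

Trace:
Fixpoint table:
  B0: | IN={} | OUT={}
  B1: | IN={} | OUT={}
  B2: | IN={} | OUT={}
  B3: | IN={} | OUT={c+c}
  B4: | IN={c+c} | OUT={c+c}
  B5: | IN={c+c} | OUT={c+c}
  B6: | IN={c+c} | OUT={c+c}
  B7: | IN={c+c} | OUT={c+c, e-d}
  B8: | IN={c+c, e-d} | OUT={a-b, c+c, e-d}

Merge at B5: IN[B5] = OUT[B4] = {c+c}
Applying B5's transfer function to that IN value gives OUT[B5] (row B5 above).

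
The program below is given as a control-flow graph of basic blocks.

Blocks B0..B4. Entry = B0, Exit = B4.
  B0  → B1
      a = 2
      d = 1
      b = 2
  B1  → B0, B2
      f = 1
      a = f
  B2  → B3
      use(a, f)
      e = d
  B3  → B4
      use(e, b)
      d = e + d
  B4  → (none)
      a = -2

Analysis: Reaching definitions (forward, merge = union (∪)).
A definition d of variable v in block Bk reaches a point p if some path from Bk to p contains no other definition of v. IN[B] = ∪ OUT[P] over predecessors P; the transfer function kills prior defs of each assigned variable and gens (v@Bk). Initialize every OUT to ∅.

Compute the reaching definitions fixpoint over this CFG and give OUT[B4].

Fixpoint table:
  B0:  IN={a@B1, b@B0, d@B0, f@B1}  OUT={a@B0, b@B0, d@B0, f@B1}
  B1:  IN={a@B0, b@B0, d@B0, f@B1}  OUT={a@B1, b@B0, d@B0, f@B1}
  B2:  IN={a@B1, b@B0, d@B0, f@B1}  OUT={a@B1, b@B0, d@B0, e@B2, f@B1}
  B3:  IN={a@B1, b@B0, d@B0, e@B2, f@B1}  OUT={a@B1, b@B0, d@B3, e@B2, f@B1}
  B4:  IN={a@B1, b@B0, d@B3, e@B2, f@B1}  OUT={a@B4, b@B0, d@B3, e@B2, f@B1}

Merge at B4: IN[B4] = OUT[B3] = {a@B1, b@B0, d@B3, e@B2, f@B1}
Applying B4's transfer function to that IN value gives OUT[B4] (row B4 above).

Answer: {a@B4, b@B0, d@B3, e@B2, f@B1}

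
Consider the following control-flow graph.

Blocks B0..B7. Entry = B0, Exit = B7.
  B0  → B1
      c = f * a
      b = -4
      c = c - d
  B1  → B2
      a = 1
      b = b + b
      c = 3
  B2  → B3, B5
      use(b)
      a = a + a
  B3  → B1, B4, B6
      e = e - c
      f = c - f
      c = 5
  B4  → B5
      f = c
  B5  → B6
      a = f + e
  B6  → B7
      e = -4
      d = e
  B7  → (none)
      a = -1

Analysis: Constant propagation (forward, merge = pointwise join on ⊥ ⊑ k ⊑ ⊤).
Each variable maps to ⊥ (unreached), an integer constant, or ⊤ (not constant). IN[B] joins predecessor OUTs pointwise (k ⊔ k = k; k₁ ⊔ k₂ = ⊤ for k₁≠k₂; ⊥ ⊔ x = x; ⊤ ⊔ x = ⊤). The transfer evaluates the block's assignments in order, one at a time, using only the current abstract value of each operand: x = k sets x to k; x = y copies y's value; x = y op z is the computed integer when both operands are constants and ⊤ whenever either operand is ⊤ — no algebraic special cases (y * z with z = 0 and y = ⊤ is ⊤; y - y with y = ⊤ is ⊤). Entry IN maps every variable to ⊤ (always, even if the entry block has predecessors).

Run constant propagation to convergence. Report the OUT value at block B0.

Converged values:
  B0:   IN=(all ⊤)   OUT={b:-4; rest ⊤}
  B1:   IN=(all ⊤)   OUT={a:1, c:3; rest ⊤}
  B2:   IN={a:1, c:3; rest ⊤}   OUT={a:2, c:3; rest ⊤}
  B3:   IN={a:2, c:3; rest ⊤}   OUT={a:2, c:5; rest ⊤}
  B4:   IN={a:2, c:5; rest ⊤}   OUT={a:2, c:5, f:5; rest ⊤}
  B5:   IN={a:2; rest ⊤}   OUT=(all ⊤)
  B6:   IN=(all ⊤)   OUT={d:-4, e:-4; rest ⊤}
  B7:   IN={d:-4, e:-4; rest ⊤}   OUT={a:-1, d:-4, e:-4; rest ⊤}

B0 is the boundary node: IN[B0] = {a: ⊤, b: ⊤, c: ⊤, d: ⊤, e: ⊤, f: ⊤}
Applying B0's transfer function to that IN value gives OUT[B0] (row B0 above).

Answer: {a: ⊤, b: -4, c: ⊤, d: ⊤, e: ⊤, f: ⊤}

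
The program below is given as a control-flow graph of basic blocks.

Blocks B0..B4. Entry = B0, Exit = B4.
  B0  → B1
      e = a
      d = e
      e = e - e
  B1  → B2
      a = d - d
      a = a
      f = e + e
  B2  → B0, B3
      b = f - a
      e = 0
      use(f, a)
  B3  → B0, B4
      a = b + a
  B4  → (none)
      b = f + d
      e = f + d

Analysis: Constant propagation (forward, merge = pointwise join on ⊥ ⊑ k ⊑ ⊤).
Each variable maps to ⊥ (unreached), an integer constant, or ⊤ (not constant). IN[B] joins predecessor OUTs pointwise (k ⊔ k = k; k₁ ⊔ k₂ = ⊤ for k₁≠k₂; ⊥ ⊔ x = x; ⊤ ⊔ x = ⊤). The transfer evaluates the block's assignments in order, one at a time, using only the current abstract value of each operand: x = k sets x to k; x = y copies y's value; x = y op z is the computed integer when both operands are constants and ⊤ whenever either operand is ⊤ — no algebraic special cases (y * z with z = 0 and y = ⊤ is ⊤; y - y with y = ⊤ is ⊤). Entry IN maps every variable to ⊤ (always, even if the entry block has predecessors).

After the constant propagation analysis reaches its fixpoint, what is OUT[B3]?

Per-block solution:
  B0:   IN=(all ⊤)   OUT=(all ⊤)
  B1:   IN=(all ⊤)   OUT=(all ⊤)
  B2:   IN=(all ⊤)   OUT={e:0; rest ⊤}
  B3:   IN={e:0; rest ⊤}   OUT={e:0; rest ⊤}
  B4:   IN={e:0; rest ⊤}   OUT=(all ⊤)

Merge at B3: IN[B3] = OUT[B2] = {a: ⊤, b: ⊤, c: ⊤, d: ⊤, e: 0, f: ⊤}
Applying B3's transfer function to that IN value gives OUT[B3] (row B3 above).

Answer: {a: ⊤, b: ⊤, c: ⊤, d: ⊤, e: 0, f: ⊤}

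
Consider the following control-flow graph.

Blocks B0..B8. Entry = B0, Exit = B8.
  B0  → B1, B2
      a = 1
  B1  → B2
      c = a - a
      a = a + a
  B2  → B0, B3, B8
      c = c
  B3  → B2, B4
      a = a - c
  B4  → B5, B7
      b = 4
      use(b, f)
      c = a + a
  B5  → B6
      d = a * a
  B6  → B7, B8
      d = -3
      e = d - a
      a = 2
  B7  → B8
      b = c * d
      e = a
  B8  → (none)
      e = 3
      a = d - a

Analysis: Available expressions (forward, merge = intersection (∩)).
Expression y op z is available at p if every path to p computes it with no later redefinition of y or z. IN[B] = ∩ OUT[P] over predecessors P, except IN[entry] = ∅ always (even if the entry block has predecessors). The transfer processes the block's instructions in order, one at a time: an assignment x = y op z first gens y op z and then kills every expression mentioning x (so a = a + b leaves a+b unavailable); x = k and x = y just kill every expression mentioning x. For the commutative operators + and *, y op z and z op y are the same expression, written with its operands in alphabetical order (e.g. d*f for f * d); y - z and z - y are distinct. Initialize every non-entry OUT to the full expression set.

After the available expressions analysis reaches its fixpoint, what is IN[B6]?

Fixpoint table:
  B0:   IN={}   OUT={}
  B1:   IN={}   OUT={}
  B2:   IN={}   OUT={}
  B3:   IN={}   OUT={}
  B4:   IN={}   OUT={a+a}
  B5:   IN={a+a}   OUT={a*a, a+a}
  B6:   IN={a*a, a+a}   OUT={}
  B7:   IN={}   OUT={c*d}
  B8:   IN={}   OUT={}

Merge at B6: IN[B6] = OUT[B5] = {a*a, a+a}

Answer: {a*a, a+a}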